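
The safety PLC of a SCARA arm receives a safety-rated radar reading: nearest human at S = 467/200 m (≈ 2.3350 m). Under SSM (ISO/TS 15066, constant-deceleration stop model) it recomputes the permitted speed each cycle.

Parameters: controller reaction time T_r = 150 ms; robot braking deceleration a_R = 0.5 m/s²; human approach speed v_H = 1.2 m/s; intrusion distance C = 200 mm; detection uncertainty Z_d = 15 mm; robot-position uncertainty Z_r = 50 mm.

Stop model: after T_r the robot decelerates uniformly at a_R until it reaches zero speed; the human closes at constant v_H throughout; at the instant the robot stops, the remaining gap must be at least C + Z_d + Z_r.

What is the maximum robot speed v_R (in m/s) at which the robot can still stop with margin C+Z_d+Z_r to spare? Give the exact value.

collect terms ⇒ (1)·v_R² + (51/20)·v_R + (-189/100) = 0
  disc = (51/20)² − 4·(1)·(-189/100) = 225/16 ; √disc = 15/4
  v_R = (−(51/20) + 15/4) / (2·(1)) = 3/5 m/s
check:
T_s = v_R/a_R = (3/5)/(1/2) = 1.2000 s
robot in T_r: 0.6000·0.1500 = 0.0900 m
braking distance = 0.6000²/(2·0.5000) = 0.3600 m
human over T_r+T_s: 1.2000·(0.1500+1.2000) = 1.6200 m
margins: 0.2000+0.0150+0.0500 = 0.2650 m
sum ≈ 0.0900+0.3600+1.6200+0.2650 ≈ 2.3350 m = S ✓

v_R_max = 3/5 m/s = 0.6000 m/s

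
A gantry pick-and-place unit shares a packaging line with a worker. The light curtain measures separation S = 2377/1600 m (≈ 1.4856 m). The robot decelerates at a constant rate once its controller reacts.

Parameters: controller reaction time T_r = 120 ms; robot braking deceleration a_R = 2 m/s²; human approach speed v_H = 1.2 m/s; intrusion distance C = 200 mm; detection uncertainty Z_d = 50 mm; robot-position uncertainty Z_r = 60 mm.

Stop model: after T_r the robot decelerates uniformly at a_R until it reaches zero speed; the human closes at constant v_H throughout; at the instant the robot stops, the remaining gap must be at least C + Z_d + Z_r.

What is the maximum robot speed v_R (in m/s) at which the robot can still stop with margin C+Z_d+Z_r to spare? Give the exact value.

v_R_max = 21/20 m/s = 1.0500 m/s

collect terms ⇒ (1/4)·v_R² + (18/25)·v_R + (-8253/8000) = 0
  disc = (18/25)² − 4·(1/4)·(-8253/8000) = 62001/40000 ; √disc = 249/200
  v_R = (−(18/25) + 249/200) / (2·(1/4)) = 21/20 m/s
check:
braking lasts T_s = (21/20)/2 = 0.5250 s
robot covers v_R·T_r = 1.0500·0.1200 = 0.1260 m before braking
robot under decel: 1.0500²/(2·2.0000) = 0.2756 m
human over T_r+T_s: 1.2000·(0.1200+0.5250) = 0.7740 m
C+Z_d+Z_r = 0.2000+0.0500+0.0600 = 0.3100 m
sum ≈ 0.1260+0.2756+0.7740+0.3100 ≈ 1.4856 m = S ✓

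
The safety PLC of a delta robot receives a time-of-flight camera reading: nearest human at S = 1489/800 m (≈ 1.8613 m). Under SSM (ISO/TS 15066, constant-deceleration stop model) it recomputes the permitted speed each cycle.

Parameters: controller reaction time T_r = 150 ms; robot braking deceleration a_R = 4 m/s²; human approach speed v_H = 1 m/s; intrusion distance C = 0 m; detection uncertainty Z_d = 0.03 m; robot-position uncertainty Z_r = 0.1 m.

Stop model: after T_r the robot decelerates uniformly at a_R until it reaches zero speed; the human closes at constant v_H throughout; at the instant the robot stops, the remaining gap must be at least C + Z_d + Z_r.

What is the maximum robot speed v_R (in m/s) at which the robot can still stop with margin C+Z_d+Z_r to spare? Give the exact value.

v_R_max = 23/10 m/s = 2.3000 m/s

at the boundary: (1/8)·v² + (2/5)·v + (-253/160) = 0
  disc = (2/5)² − 4·(1/8)·(-253/160) = 1521/1600 ; √disc = 39/40
  v_R = (−(2/5) + 39/40) / (2·(1/8)) = 23/10 m/s
check:
braking lasts T_s = (23/10)/4 = 0.5750 s
reaction-phase robot travel = 2.3000·0.1500 = 0.3450 m
braking distance = 2.3000²/(2·4.0000) = 0.6613 m
human closes 1.0000·0.7250 = 0.7250 m
margins: 0.0000+0.0300+0.1000 = 0.1300 m
sum ≈ 0.3450+0.6613+0.7250+0.1300 ≈ 1.8613 m = S ✓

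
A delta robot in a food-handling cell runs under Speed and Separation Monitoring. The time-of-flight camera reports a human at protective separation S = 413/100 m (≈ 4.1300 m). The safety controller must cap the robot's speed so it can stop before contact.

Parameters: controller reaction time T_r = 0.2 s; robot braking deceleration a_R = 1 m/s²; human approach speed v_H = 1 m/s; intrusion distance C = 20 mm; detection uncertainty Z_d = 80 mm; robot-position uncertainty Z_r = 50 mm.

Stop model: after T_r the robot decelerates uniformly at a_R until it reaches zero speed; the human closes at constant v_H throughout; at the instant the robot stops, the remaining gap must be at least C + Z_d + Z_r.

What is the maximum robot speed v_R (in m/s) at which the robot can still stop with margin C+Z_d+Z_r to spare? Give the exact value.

v_R_max = 9/5 m/s = 1.8000 m/s

collect terms ⇒ (1/2)·v_R² + (6/5)·v_R + (-189/50) = 0
  disc = (6/5)² − 4·(1/2)·(-189/50) = 9 ; √disc = 3
  v_R = (−(6/5) + 3) / (2·(1/2)) = 9/5 m/s
check:
braking lasts T_s = (9/5)/1 = 1.8000 s
robot in T_r: 1.8000·0.2000 = 0.3600 m
robot covers 1.8000·1.8000 − ½·1.0000·1.8000² = 1.6200 m while stopping
human over T_r+T_s: 1.0000·(0.2000+1.8000) = 2.0000 m
margins: 0.0200+0.0800+0.0500 = 0.1500 m
sum ≈ 0.3600+1.6200+2.0000+0.1500 ≈ 4.1300 m = S ✓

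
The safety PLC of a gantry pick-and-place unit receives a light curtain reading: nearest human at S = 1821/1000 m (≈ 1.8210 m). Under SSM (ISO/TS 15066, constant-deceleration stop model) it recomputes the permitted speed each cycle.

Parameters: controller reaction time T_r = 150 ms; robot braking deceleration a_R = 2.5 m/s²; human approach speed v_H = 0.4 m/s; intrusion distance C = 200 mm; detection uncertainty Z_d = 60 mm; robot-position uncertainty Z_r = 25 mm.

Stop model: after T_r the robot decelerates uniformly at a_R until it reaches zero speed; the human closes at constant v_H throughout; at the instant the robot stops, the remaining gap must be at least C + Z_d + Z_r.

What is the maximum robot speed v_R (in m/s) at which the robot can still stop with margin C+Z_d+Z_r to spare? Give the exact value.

quadratic (1/5)·v² + (31/100)·v + (-369/250) = 0
  disc = (31/100)² − 4·(1/5)·(-369/250) = 12769/10000 ; √disc = 113/100
  v_R = (−(31/100) + 113/100) / (2·(1/5)) = 41/20 m/s
check:
braking lasts T_s = (41/20)/(5/2) = 0.8200 s
robot in T_r: 2.0500·0.1500 = 0.3075 m
robot covers 2.0500·0.8200 − ½·2.5000·0.8200² = 0.8405 m while stopping
human over T_r+T_s: 0.4000·(0.1500+0.8200) = 0.3880 m
margins: 0.2000+0.0600+0.0250 = 0.2850 m
sum ≈ 0.3075+0.8405+0.3880+0.2850 ≈ 1.8210 m = S ✓

v_R_max = 41/20 m/s = 2.0500 m/s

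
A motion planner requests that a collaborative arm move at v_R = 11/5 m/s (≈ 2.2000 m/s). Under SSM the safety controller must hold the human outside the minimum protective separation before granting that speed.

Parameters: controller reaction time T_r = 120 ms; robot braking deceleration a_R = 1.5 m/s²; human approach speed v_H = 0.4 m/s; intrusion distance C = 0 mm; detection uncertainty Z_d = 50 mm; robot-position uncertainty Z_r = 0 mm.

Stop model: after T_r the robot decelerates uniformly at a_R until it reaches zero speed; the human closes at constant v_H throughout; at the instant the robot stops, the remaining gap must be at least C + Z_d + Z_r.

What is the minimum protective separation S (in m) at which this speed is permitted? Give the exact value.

T_s = v_R/a_R = (11/5)/(3/2) = 1.4667 s
robot in T_r: 2.2000·0.1200 = 0.2640 m
braking distance = 2.2000²/(2·1.5000) = 1.6133 m
person approaches 0.4000·(0.1200+1.4667) = 0.6347 m
residual clearance needed = 0.0000+0.0500+0.0000 = 0.0500 m
S_min ≈ 0.2640+1.6133+0.6347+0.0500  ⇒  S_min = 1281/500 m

S_min = 1281/500 m = 2.5620 m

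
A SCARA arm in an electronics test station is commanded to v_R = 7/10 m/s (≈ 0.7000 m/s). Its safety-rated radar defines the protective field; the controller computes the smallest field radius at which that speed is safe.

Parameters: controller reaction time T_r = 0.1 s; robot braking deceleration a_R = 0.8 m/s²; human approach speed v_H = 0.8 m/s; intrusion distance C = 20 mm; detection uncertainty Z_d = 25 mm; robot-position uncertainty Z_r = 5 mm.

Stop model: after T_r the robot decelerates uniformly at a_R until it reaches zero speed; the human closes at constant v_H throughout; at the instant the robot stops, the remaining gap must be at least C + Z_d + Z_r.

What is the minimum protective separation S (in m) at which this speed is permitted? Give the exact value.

S_min = 193/160 m = 1.2063 m

braking lasts T_s = (7/10)/(4/5) = 0.8750 s
robot in T_r: 0.7000·0.1000 = 0.0700 m
robot under decel: 0.7000²/(2·0.8000) = 0.3063 m
human closes 0.8000·0.9750 = 0.7800 m
margins: 0.0200+0.0250+0.0050 = 0.0500 m
S_min ≈ 0.0700+0.3063+0.7800+0.0500  ⇒  S_min = 193/160 m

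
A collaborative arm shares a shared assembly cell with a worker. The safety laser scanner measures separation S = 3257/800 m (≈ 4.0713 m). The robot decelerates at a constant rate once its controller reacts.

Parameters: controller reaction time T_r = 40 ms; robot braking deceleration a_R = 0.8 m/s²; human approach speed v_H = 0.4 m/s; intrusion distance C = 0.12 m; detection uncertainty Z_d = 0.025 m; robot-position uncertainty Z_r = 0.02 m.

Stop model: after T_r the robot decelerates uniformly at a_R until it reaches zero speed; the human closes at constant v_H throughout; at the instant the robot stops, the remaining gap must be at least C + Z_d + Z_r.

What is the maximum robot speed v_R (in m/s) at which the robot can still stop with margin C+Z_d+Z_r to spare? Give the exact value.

v_R_max = 21/10 m/s = 2.1000 m/s

collect terms ⇒ (5/8)·v_R² + (27/50)·v_R + (-15561/4000) = 0
  disc = (27/50)² − 4·(5/8)·(-15561/4000) = 400689/40000 ; √disc = 633/200
  v_R = (−(27/50) + 633/200) / (2·(5/8)) = 21/10 m/s
check:
T_s = v_R/a_R = (21/10)/(4/5) = 2.6250 s
robot in T_r: 2.1000·0.0400 = 0.0840 m
robot under decel: 2.1000²/(2·0.8000) = 2.7563 m
person approaches 0.4000·(0.0400+2.6250) = 1.0660 m
residual clearance needed = 0.1200+0.0250+0.0200 = 0.1650 m
sum ≈ 0.0840+2.7563+1.0660+0.1650 ≈ 4.0713 m = S ✓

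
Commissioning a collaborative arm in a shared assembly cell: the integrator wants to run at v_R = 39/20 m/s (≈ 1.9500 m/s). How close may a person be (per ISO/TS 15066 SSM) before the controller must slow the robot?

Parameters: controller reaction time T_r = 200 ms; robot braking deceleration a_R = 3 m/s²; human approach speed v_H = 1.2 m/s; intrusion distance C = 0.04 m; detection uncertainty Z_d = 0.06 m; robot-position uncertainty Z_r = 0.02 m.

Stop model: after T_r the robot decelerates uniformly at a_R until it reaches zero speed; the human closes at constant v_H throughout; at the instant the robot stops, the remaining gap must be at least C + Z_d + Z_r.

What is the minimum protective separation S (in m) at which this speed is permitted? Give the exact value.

S_min = 1731/800 m = 2.1637 m

T_s = v_R/a_R = (39/20)/3 = 0.6500 s
reaction-phase robot travel = 1.9500·0.2000 = 0.3900 m
robot covers 1.9500·0.6500 − ½·3.0000·0.6500² = 0.6338 m while stopping
person approaches 1.2000·(0.2000+0.6500) = 1.0200 m
residual clearance needed = 0.0400+0.0600+0.0200 = 0.1200 m
S_min ≈ 0.3900+0.6338+1.0200+0.1200  ⇒  S_min = 1731/800 m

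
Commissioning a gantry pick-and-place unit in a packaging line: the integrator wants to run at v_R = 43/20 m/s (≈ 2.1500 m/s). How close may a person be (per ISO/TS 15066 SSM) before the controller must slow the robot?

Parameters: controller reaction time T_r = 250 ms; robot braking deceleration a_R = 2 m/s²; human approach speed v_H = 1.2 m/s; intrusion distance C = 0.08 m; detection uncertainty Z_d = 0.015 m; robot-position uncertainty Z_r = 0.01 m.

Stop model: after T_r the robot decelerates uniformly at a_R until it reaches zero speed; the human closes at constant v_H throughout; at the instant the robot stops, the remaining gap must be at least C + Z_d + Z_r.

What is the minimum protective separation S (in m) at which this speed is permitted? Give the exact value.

S_min = 5421/1600 m = 3.3881 m

T_s = v_R/a_R = (43/20)/2 = 1.0750 s
robot in T_r: 2.1500·0.2500 = 0.5375 m
robot under decel: 2.1500²/(2·2.0000) = 1.1556 m
human over T_r+T_s: 1.2000·(0.2500+1.0750) = 1.5900 m
margins: 0.0800+0.0150+0.0100 = 0.1050 m
S_min ≈ 0.5375+1.1556+1.5900+0.1050  ⇒  S_min = 5421/1600 m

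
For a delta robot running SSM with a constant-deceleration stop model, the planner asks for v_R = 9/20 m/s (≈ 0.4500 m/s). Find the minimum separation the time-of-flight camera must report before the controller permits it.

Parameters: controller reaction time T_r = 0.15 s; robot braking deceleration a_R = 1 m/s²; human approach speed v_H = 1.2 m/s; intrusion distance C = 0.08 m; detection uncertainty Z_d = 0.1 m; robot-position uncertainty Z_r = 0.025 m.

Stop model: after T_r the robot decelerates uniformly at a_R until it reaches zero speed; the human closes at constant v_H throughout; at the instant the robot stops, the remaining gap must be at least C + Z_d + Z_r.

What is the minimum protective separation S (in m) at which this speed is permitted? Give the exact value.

S_min = 35/32 m = 1.0938 m

stop time T_s = (9/20)/1 = 0.4500 s
reaction-phase robot travel = 0.4500·0.1500 = 0.0675 m
robot covers 0.4500·0.4500 − ½·1.0000·0.4500² = 0.1013 m while stopping
human closes 1.2000·0.6000 = 0.7200 m
C+Z_d+Z_r = 0.0800+0.1000+0.0250 = 0.2050 m
S_min ≈ 0.0675+0.1013+0.7200+0.2050  ⇒  S_min = 35/32 m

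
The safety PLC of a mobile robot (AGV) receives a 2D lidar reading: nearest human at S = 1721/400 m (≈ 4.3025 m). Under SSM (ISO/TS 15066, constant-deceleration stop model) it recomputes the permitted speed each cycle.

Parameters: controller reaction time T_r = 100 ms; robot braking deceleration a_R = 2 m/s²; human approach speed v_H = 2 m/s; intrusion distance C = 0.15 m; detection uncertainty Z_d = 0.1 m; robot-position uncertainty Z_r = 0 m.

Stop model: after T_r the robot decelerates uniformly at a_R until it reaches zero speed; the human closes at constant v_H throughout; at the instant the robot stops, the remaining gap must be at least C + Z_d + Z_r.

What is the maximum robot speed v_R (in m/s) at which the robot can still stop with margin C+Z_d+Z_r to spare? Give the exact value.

at the boundary: (1/4)·v² + (11/10)·v + (-1541/400) = 0
  disc = (11/10)² − 4·(1/4)·(-1541/400) = 81/16 ; √disc = 9/4
  v_R = (−(11/10) + 9/4) / (2·(1/4)) = 23/10 m/s
check:
stop time T_s = (23/10)/2 = 1.1500 s
robot covers v_R·T_r = 2.3000·0.1000 = 0.2300 m before braking
robot covers 2.3000·1.1500 − ½·2.0000·1.1500² = 1.3225 m while stopping
human closes 2.0000·1.2500 = 2.5000 m
margins: 0.1500+0.1000+0.0000 = 0.2500 m
sum ≈ 0.2300+1.3225+2.5000+0.2500 ≈ 4.3025 m = S ✓

v_R_max = 23/10 m/s = 2.3000 m/s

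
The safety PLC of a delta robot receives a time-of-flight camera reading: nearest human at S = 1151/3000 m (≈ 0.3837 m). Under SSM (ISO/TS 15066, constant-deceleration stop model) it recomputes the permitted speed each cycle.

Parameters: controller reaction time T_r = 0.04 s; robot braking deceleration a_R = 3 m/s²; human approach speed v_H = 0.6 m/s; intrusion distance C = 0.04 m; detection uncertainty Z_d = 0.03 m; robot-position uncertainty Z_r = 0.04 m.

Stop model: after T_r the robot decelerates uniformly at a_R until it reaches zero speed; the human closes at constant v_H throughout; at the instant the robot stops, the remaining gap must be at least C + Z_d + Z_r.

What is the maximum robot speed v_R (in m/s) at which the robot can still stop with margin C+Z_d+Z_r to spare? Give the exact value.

at the boundary: (1/6)·v² + (6/25)·v + (-749/3000) = 0
  disc = (6/25)² − 4·(1/6)·(-749/3000) = 5041/22500 ; √disc = 71/150
  v_R = (−(6/25) + 71/150) / (2·(1/6)) = 7/10 m/s
check:
braking lasts T_s = (7/10)/3 = 0.2333 s
robot in T_r: 0.7000·0.0400 = 0.0280 m
robot under decel: 0.7000²/(2·3.0000) = 0.0817 m
human over T_r+T_s: 0.6000·(0.0400+0.2333) = 0.1640 m
margins: 0.0400+0.0300+0.0400 = 0.1100 m
sum ≈ 0.0280+0.0817+0.1640+0.1100 ≈ 0.3837 m = S ✓

v_R_max = 7/10 m/s = 0.7000 m/s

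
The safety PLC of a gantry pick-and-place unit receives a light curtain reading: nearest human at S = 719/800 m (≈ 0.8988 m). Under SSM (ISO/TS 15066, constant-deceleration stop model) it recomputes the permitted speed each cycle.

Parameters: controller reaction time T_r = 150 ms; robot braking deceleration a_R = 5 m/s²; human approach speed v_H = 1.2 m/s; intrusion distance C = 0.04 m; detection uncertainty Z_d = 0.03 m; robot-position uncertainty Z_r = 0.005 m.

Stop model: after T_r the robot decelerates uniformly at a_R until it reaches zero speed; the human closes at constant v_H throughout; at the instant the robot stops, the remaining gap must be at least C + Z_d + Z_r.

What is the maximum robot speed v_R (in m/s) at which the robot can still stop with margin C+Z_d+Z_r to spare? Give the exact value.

v_R_max = 5/4 m/s = 1.2500 m/s

quadratic (1/10)·v² + (39/100)·v + (-103/160) = 0
  disc = (39/100)² − 4·(1/10)·(-103/160) = 256/625 ; √disc = 16/25
  v_R = (−(39/100) + 16/25) / (2·(1/10)) = 5/4 m/s
check:
stop time T_s = (5/4)/5 = 0.2500 s
robot in T_r: 1.2500·0.1500 = 0.1875 m
braking distance = 1.2500²/(2·5.0000) = 0.1562 m
person approaches 1.2000·(0.1500+0.2500) = 0.4800 m
C+Z_d+Z_r = 0.0400+0.0300+0.0050 = 0.0750 m
sum ≈ 0.1875+0.1562+0.4800+0.0750 ≈ 0.8988 m = S ✓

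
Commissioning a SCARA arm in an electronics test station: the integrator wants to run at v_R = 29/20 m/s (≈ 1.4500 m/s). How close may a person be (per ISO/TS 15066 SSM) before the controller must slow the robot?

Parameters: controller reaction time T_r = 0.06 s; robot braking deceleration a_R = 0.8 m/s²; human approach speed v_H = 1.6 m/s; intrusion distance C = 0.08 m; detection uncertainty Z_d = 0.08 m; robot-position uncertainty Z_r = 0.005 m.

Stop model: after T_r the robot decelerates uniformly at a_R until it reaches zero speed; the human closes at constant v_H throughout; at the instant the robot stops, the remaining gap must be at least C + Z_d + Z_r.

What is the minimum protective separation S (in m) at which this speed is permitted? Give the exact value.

S_min = 72993/16000 m = 4.5621 m

braking lasts T_s = (29/20)/(4/5) = 1.8125 s
robot covers v_R·T_r = 1.4500·0.0600 = 0.0870 m before braking
robot under decel: 1.4500²/(2·0.8000) = 1.3141 m
human closes 1.6000·1.8725 = 2.9960 m
margins: 0.0800+0.0800+0.0050 = 0.1650 m
S_min ≈ 0.0870+1.3141+2.9960+0.1650  ⇒  S_min = 72993/16000 m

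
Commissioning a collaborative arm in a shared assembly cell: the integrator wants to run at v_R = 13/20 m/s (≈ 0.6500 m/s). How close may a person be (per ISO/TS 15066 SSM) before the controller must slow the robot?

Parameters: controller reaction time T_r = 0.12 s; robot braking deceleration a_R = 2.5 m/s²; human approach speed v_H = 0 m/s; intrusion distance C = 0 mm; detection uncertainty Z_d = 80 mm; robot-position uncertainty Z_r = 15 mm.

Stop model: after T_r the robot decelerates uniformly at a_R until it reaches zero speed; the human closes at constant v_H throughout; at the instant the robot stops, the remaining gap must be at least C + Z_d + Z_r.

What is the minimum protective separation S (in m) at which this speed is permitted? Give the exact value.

S_min = 103/400 m = 0.2575 m

stop time T_s = (13/20)/(5/2) = 0.2600 s
robot covers v_R·T_r = 0.6500·0.1200 = 0.0780 m before braking
robot under decel: 0.6500²/(2·2.5000) = 0.0845 m
human closes 0.0000·0.3800 = 0.0000 m
residual clearance needed = 0.0000+0.0800+0.0150 = 0.0950 m
S_min ≈ 0.0780+0.0845+0.0000+0.0950  ⇒  S_min = 103/400 m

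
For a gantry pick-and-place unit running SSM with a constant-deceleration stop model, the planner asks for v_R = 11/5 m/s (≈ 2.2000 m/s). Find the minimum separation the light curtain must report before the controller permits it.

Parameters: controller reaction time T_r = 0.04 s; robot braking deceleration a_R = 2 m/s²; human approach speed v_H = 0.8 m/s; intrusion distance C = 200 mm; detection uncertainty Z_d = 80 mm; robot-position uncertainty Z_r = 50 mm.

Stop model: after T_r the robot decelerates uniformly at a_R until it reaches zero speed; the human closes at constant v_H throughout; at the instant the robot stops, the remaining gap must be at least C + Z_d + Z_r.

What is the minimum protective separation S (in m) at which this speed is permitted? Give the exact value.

S_min = 127/50 m = 2.5400 m

braking lasts T_s = (11/5)/2 = 1.1000 s
robot covers v_R·T_r = 2.2000·0.0400 = 0.0880 m before braking
robot covers 2.2000·1.1000 − ½·2.0000·1.1000² = 1.2100 m while stopping
person approaches 0.8000·(0.0400+1.1000) = 0.9120 m
C+Z_d+Z_r = 0.2000+0.0800+0.0500 = 0.3300 m
S_min ≈ 0.0880+1.2100+0.9120+0.3300  ⇒  S_min = 127/50 m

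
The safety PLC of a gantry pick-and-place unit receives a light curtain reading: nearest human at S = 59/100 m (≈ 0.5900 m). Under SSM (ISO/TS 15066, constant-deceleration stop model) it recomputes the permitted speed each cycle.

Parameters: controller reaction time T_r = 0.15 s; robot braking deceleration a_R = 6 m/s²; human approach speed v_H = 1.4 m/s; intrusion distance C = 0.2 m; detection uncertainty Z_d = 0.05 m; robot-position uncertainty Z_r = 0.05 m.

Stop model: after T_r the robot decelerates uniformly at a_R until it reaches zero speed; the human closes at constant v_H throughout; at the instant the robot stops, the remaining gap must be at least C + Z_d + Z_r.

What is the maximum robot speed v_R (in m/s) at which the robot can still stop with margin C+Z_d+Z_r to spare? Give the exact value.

at the boundary: (1/12)·v² + (23/60)·v + (-2/25) = 0
  disc = (23/60)² − 4·(1/12)·(-2/25) = 25/144 ; √disc = 5/12
  v_R = (−(23/60) + 5/12) / (2·(1/12)) = 1/5 m/s
check:
braking lasts T_s = (1/5)/6 = 0.0333 s
robot in T_r: 0.2000·0.1500 = 0.0300 m
robot under decel: 0.2000²/(2·6.0000) = 0.0033 m
person approaches 1.4000·(0.1500+0.0333) = 0.2567 m
residual clearance needed = 0.2000+0.0500+0.0500 = 0.3000 m
sum ≈ 0.0300+0.0033+0.2567+0.3000 ≈ 0.5900 m = S ✓

v_R_max = 1/5 m/s = 0.2000 m/s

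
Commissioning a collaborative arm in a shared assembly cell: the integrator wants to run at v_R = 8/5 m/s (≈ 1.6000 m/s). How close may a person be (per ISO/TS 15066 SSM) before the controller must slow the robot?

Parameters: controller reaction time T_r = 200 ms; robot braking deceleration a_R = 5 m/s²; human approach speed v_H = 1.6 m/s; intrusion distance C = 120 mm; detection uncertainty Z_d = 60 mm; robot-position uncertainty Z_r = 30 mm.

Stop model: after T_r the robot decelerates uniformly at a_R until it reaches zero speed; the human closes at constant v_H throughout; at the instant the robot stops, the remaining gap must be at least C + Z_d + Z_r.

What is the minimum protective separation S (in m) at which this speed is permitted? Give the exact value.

S_min = 809/500 m = 1.6180 m

T_s = v_R/a_R = (8/5)/5 = 0.3200 s
robot in T_r: 1.6000·0.2000 = 0.3200 m
robot covers 1.6000·0.3200 − ½·5.0000·0.3200² = 0.2560 m while stopping
human closes 1.6000·0.5200 = 0.8320 m
margins: 0.1200+0.0600+0.0300 = 0.2100 m
S_min ≈ 0.3200+0.2560+0.8320+0.2100  ⇒  S_min = 809/500 m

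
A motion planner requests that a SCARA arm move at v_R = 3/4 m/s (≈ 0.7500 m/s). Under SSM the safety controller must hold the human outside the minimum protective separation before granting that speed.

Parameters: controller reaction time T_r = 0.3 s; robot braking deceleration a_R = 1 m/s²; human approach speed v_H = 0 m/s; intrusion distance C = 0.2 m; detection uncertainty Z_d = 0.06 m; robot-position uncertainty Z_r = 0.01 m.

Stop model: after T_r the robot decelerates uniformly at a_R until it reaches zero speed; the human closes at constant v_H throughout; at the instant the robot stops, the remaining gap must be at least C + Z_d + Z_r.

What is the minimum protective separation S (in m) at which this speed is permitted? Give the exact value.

stop time T_s = (3/4)/1 = 0.7500 s
robot covers v_R·T_r = 0.7500·0.3000 = 0.2250 m before braking
robot under decel: 0.7500²/(2·1.0000) = 0.2812 m
human over T_r+T_s: 0.0000·(0.3000+0.7500) = 0.0000 m
C+Z_d+Z_r = 0.2000+0.0600+0.0100 = 0.2700 m
S_min ≈ 0.2250+0.2812+0.0000+0.2700  ⇒  S_min = 621/800 m

S_min = 621/800 m = 0.7762 m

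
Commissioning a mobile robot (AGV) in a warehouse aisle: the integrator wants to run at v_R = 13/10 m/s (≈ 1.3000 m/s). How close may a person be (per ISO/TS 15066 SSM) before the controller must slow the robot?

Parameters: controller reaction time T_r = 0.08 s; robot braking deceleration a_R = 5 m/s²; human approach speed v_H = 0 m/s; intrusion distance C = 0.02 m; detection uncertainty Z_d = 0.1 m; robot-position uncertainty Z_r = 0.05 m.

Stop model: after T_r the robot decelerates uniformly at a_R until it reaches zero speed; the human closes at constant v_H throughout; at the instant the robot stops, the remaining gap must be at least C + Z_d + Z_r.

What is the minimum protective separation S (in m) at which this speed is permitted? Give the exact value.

S_min = 443/1000 m = 0.4430 m

braking lasts T_s = (13/10)/5 = 0.2600 s
reaction-phase robot travel = 1.3000·0.0800 = 0.1040 m
robot under decel: 1.3000²/(2·5.0000) = 0.1690 m
human over T_r+T_s: 0.0000·(0.0800+0.2600) = 0.0000 m
margins: 0.0200+0.1000+0.0500 = 0.1700 m
S_min ≈ 0.1040+0.1690+0.0000+0.1700  ⇒  S_min = 443/1000 m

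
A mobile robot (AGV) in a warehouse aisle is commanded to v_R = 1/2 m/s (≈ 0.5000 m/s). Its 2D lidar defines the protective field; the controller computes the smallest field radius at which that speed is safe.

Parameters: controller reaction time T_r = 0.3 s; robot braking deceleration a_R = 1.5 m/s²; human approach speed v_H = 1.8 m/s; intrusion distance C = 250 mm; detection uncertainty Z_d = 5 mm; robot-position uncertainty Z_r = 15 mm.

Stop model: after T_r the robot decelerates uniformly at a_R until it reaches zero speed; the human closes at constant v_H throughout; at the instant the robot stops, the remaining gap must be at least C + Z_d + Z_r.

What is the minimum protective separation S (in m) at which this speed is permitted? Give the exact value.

S_min = 493/300 m = 1.6433 m

T_s = v_R/a_R = (1/2)/(3/2) = 0.3333 s
robot in T_r: 0.5000·0.3000 = 0.1500 m
robot covers 0.5000·0.3333 − ½·1.5000·0.3333² = 0.0833 m while stopping
person approaches 1.8000·(0.3000+0.3333) = 1.1400 m
C+Z_d+Z_r = 0.2500+0.0050+0.0150 = 0.2700 m
S_min ≈ 0.1500+0.0833+1.1400+0.2700  ⇒  S_min = 493/300 m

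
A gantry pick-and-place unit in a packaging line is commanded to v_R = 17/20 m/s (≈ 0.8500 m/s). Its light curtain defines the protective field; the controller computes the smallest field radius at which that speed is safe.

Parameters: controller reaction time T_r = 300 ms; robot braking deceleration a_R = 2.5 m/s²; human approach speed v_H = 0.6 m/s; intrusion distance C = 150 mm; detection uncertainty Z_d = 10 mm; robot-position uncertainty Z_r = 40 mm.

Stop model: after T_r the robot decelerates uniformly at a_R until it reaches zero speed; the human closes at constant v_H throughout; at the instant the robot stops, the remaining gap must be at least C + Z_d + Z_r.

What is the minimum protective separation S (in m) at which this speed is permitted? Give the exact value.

S_min = 1967/2000 m = 0.9835 m

braking lasts T_s = (17/20)/(5/2) = 0.3400 s
robot covers v_R·T_r = 0.8500·0.3000 = 0.2550 m before braking
robot under decel: 0.8500²/(2·2.5000) = 0.1445 m
human closes 0.6000·0.6400 = 0.3840 m
C+Z_d+Z_r = 0.1500+0.0100+0.0400 = 0.2000 m
S_min ≈ 0.2550+0.1445+0.3840+0.2000  ⇒  S_min = 1967/2000 m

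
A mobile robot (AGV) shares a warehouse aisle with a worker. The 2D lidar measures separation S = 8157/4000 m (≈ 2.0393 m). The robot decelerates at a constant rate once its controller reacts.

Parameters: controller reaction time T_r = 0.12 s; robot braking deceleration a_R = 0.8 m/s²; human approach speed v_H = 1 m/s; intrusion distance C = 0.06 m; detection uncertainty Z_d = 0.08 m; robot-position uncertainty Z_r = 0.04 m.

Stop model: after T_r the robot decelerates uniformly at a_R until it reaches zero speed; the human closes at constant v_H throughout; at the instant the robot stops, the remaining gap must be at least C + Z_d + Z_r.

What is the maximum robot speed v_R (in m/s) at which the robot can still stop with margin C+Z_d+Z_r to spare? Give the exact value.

v_R_max = 9/10 m/s = 0.9000 m/s

collect terms ⇒ (5/8)·v_R² + (137/100)·v_R + (-6957/4000) = 0
  disc = (137/100)² − 4·(5/8)·(-6957/4000) = 249001/40000 ; √disc = 499/200
  v_R = (−(137/100) + 499/200) / (2·(5/8)) = 9/10 m/s
check:
stop time T_s = (9/10)/(4/5) = 1.1250 s
robot covers v_R·T_r = 0.9000·0.1200 = 0.1080 m before braking
braking distance = 0.9000²/(2·0.8000) = 0.5062 m
human over T_r+T_s: 1.0000·(0.1200+1.1250) = 1.2450 m
residual clearance needed = 0.0600+0.0800+0.0400 = 0.1800 m
sum ≈ 0.1080+0.5062+1.2450+0.1800 ≈ 2.0393 m = S ✓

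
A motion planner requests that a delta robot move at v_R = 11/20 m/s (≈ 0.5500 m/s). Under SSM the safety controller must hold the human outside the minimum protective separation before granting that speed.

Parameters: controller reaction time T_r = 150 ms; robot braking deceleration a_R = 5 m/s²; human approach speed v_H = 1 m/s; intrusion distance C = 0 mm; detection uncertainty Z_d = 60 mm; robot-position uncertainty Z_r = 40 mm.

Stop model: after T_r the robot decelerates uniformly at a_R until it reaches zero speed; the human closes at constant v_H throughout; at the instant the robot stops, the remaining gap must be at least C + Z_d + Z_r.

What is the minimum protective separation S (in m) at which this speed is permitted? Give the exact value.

braking lasts T_s = (11/20)/5 = 0.1100 s
reaction-phase robot travel = 0.5500·0.1500 = 0.0825 m
robot under decel: 0.5500²/(2·5.0000) = 0.0302 m
human closes 1.0000·0.2600 = 0.2600 m
margins: 0.0000+0.0600+0.0400 = 0.1000 m
S_min ≈ 0.0825+0.0302+0.2600+0.1000  ⇒  S_min = 1891/4000 m

S_min = 1891/4000 m = 0.4728 m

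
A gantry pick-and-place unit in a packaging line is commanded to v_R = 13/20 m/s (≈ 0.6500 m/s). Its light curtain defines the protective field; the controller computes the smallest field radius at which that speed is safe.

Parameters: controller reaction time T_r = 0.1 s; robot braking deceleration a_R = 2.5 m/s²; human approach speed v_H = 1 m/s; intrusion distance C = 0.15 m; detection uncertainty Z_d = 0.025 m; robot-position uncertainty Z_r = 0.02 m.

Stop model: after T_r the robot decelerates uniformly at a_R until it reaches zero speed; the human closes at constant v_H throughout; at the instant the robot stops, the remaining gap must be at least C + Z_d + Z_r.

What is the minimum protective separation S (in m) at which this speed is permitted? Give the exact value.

stop time T_s = (13/20)/(5/2) = 0.2600 s
reaction-phase robot travel = 0.6500·0.1000 = 0.0650 m
robot under decel: 0.6500²/(2·2.5000) = 0.0845 m
person approaches 1.0000·(0.1000+0.2600) = 0.3600 m
margins: 0.1500+0.0250+0.0200 = 0.1950 m
S_min ≈ 0.0650+0.0845+0.3600+0.1950  ⇒  S_min = 1409/2000 m

S_min = 1409/2000 m = 0.7045 m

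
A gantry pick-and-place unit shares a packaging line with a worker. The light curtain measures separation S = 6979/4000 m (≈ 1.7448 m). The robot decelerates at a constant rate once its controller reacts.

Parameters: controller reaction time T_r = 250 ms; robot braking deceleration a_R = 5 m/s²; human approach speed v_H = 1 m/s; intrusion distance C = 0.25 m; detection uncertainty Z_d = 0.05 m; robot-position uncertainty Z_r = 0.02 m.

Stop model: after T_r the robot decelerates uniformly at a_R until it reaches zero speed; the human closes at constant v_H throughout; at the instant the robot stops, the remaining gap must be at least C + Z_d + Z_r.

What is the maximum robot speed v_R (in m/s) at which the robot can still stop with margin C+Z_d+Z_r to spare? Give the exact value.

v_R_max = 37/20 m/s = 1.8500 m/s

quadratic (1/10)·v² + (9/20)·v + (-4699/4000) = 0
  disc = (9/20)² − 4·(1/10)·(-4699/4000) = 1681/2500 ; √disc = 41/50
  v_R = (−(9/20) + 41/50) / (2·(1/10)) = 37/20 m/s
check:
T_s = v_R/a_R = (37/20)/5 = 0.3700 s
robot covers v_R·T_r = 1.8500·0.2500 = 0.4625 m before braking
robot covers 1.8500·0.3700 − ½·5.0000·0.3700² = 0.3422 m while stopping
person approaches 1.0000·(0.2500+0.3700) = 0.6200 m
residual clearance needed = 0.2500+0.0500+0.0200 = 0.3200 m
sum ≈ 0.4625+0.3422+0.6200+0.3200 ≈ 1.7448 m = S ✓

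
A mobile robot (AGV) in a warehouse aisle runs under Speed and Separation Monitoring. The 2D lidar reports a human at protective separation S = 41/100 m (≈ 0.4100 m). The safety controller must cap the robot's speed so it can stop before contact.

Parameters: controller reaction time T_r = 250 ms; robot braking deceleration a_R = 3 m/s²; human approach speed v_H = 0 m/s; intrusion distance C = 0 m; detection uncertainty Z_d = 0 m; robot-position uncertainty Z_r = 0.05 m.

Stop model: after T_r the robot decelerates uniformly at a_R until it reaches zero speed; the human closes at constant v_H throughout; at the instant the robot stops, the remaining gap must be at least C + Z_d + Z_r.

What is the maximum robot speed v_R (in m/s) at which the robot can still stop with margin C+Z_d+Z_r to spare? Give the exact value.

quadratic (1/6)·v² + (1/4)·v + (-9/25) = 0
  disc = (1/4)² − 4·(1/6)·(-9/25) = 121/400 ; √disc = 11/20
  v_R = (−(1/4) + 11/20) / (2·(1/6)) = 9/10 m/s
check:
T_s = v_R/a_R = (9/10)/3 = 0.3000 s
robot in T_r: 0.9000·0.2500 = 0.2250 m
robot under decel: 0.9000²/(2·3.0000) = 0.1350 m
human closes 0.0000·0.5500 = 0.0000 m
C+Z_d+Z_r = 0.0000+0.0000+0.0500 = 0.0500 m
sum ≈ 0.2250+0.1350+0.0000+0.0500 ≈ 0.4100 m = S ✓

v_R_max = 9/10 m/s = 0.9000 m/s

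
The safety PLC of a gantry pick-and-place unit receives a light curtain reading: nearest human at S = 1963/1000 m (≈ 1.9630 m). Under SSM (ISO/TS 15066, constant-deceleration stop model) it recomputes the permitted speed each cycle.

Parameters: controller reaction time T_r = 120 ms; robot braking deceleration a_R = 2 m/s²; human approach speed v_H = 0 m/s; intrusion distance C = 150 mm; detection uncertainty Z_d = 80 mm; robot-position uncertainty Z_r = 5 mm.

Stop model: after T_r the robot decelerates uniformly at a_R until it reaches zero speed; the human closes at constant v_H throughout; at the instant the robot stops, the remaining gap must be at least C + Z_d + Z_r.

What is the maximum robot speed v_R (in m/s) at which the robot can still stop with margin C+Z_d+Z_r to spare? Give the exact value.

quadratic (1/4)·v² + (3/25)·v + (-216/125) = 0
  disc = (3/25)² − 4·(1/4)·(-216/125) = 1089/625 ; √disc = 33/25
  v_R = (−(3/25) + 33/25) / (2·(1/4)) = 12/5 m/s
check:
braking lasts T_s = (12/5)/2 = 1.2000 s
reaction-phase robot travel = 2.4000·0.1200 = 0.2880 m
robot covers 2.4000·1.2000 − ½·2.0000·1.2000² = 1.4400 m while stopping
person approaches 0.0000·(0.1200+1.2000) = 0.0000 m
margins: 0.1500+0.0800+0.0050 = 0.2350 m
sum ≈ 0.2880+1.4400+0.0000+0.2350 ≈ 1.9630 m = S ✓

v_R_max = 12/5 m/s = 2.4000 m/s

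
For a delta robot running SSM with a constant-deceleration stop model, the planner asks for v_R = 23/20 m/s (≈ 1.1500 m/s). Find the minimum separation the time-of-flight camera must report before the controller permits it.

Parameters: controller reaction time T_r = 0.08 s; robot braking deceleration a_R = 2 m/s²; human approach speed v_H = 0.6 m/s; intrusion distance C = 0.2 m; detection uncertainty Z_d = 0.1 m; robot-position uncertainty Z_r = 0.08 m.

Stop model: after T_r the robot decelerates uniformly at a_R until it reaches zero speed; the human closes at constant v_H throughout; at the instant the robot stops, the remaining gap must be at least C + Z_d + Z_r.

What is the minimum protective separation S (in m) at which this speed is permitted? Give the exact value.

S_min = 1913/1600 m = 1.1956 m

braking lasts T_s = (23/20)/2 = 0.5750 s
robot covers v_R·T_r = 1.1500·0.0800 = 0.0920 m before braking
robot under decel: 1.1500²/(2·2.0000) = 0.3306 m
human closes 0.6000·0.6550 = 0.3930 m
C+Z_d+Z_r = 0.2000+0.1000+0.0800 = 0.3800 m
S_min ≈ 0.0920+0.3306+0.3930+0.3800  ⇒  S_min = 1913/1600 m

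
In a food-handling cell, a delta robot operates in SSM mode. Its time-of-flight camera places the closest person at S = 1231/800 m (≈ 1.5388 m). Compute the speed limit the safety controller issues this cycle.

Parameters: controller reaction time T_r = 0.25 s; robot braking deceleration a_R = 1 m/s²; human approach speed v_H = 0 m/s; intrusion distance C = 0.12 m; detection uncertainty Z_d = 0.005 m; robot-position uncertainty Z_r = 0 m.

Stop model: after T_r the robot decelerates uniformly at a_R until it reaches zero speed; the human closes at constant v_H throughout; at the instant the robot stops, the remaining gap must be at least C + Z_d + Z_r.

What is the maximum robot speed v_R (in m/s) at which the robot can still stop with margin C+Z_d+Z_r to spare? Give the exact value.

quadratic (1/2)·v² + (1/4)·v + (-1131/800) = 0
  disc = (1/4)² − 4·(1/2)·(-1131/800) = 289/100 ; √disc = 17/10
  v_R = (−(1/4) + 17/10) / (2·(1/2)) = 29/20 m/s
check:
T_s = v_R/a_R = (29/20)/1 = 1.4500 s
reaction-phase robot travel = 1.4500·0.2500 = 0.3625 m
braking distance = 1.4500²/(2·1.0000) = 1.0513 m
human closes 0.0000·1.7000 = 0.0000 m
C+Z_d+Z_r = 0.1200+0.0050+0.0000 = 0.1250 m
sum ≈ 0.3625+1.0513+0.0000+0.1250 ≈ 1.5388 m = S ✓

v_R_max = 29/20 m/s = 1.4500 m/s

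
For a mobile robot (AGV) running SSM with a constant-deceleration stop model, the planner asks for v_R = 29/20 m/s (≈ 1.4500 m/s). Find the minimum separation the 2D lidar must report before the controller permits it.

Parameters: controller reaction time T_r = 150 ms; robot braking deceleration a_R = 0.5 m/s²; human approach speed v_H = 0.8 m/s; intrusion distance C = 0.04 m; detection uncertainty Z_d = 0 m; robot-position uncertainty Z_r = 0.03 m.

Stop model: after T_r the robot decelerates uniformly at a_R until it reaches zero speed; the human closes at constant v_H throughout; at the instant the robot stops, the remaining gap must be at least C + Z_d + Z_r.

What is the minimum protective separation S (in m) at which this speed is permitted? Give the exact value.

braking lasts T_s = (29/20)/(1/2) = 2.9000 s
reaction-phase robot travel = 1.4500·0.1500 = 0.2175 m
braking distance = 1.4500²/(2·0.5000) = 2.1025 m
person approaches 0.8000·(0.1500+2.9000) = 2.4400 m
C+Z_d+Z_r = 0.0400+0.0000+0.0300 = 0.0700 m
S_min ≈ 0.2175+2.1025+2.4400+0.0700  ⇒  S_min = 483/100 m

S_min = 483/100 m = 4.8300 m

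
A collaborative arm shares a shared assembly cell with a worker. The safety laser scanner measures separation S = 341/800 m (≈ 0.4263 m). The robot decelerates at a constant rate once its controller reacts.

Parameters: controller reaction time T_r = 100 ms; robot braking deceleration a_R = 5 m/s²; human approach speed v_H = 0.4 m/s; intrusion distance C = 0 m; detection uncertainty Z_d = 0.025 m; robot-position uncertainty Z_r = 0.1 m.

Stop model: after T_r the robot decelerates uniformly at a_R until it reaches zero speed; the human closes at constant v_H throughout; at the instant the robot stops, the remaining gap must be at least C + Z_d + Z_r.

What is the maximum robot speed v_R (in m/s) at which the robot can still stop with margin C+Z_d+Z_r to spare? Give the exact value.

v_R_max = 19/20 m/s = 0.9500 m/s

quadratic (1/10)·v² + (9/50)·v + (-209/800) = 0
  disc = (9/50)² − 4·(1/10)·(-209/800) = 1369/10000 ; √disc = 37/100
  v_R = (−(9/50) + 37/100) / (2·(1/10)) = 19/20 m/s
check:
braking lasts T_s = (19/20)/5 = 0.1900 s
robot in T_r: 0.9500·0.1000 = 0.0950 m
robot covers 0.9500·0.1900 − ½·5.0000·0.1900² = 0.0902 m while stopping
human closes 0.4000·0.2900 = 0.1160 m
C+Z_d+Z_r = 0.0000+0.0250+0.1000 = 0.1250 m
sum ≈ 0.0950+0.0902+0.1160+0.1250 ≈ 0.4263 m = S ✓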